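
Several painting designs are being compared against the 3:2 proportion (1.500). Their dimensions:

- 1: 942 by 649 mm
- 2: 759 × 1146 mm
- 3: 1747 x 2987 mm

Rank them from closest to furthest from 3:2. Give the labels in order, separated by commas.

2, 1, 3

1: 942/649 ≈ 1.451 → |1.451 − 1.500| = 0.049
2: 1146/759 ≈ 1.510 → |1.510 − 1.500| = 0.010
3: 2987/1747 ≈ 1.710 → |1.710 − 1.500| = 0.210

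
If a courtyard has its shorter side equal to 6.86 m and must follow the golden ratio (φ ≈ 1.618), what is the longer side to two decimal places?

golden ratio ≈ 1.61803.
Longer side = 6.86 × 1.61803 ≈ 11.0997 → 11.10 m.

11.10 m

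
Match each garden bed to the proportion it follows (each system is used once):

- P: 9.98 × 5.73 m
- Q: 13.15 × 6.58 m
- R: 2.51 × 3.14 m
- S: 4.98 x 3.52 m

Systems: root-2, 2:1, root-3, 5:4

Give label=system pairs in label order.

P=root-3, Q=2:1, R=5:4, S=root-2

Ratios: P ≈ 1.742; Q ≈ 1.998; R ≈ 1.251; S ≈ 1.415.
Targets: root-2 ≈ 1.414; 2:1 ≈ 2.000; root-3 ≈ 1.732; 5:4 ≈ 1.250.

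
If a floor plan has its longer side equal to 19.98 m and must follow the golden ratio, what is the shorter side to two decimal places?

golden ratio ≈ 1.61803.
Shorter side = 19.98 ÷ 1.61803 ≈ 12.3483 → 12.35 m.

12.35 m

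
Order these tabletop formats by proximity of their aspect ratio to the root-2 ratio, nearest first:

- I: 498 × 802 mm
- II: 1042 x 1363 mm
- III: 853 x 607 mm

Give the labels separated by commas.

Ratios: I = 802 / 498 ≈ 1.610; II = 1363 / 1042 ≈ 1.308; III = 853 / 607 ≈ 1.405.
|Δ from 1.414|: I 0.196; II 0.106; III 0.009.

III, II, I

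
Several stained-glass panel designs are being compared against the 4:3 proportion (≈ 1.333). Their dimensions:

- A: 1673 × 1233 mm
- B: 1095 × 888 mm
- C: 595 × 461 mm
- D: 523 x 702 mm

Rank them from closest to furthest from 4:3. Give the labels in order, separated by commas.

Ratios: A = 1673 / 1233 ≈ 1.357; B = 1095 / 888 ≈ 1.233; C = 595 / 461 ≈ 1.291; D = 702 / 523 ≈ 1.342.
|Δ from 1.333|: A 0.024; B 0.100; C 0.042; D 0.009.

D, A, C, B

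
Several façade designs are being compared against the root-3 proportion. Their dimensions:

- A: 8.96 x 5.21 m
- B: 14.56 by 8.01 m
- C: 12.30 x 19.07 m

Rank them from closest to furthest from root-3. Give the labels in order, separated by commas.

Ratios: A = 8.96 / 5.21 ≈ 1.720; B = 14.56 / 8.01 ≈ 1.818; C = 19.07 / 12.30 ≈ 1.550.
|Δ from 1.732|: A 0.012; B 0.086; C 0.182.

A, B, C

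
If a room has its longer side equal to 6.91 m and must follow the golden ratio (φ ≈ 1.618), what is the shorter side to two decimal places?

golden ratio ≈ 1.61803.
Shorter side = 6.91 ÷ 1.61803 ≈ 4.2706 → 4.27 m.

4.27 m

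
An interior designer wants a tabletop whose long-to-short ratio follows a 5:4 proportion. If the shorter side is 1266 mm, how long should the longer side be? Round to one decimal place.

1582.5 mm

5:4 = 1.25000.
Longer side = 1266 × 1.25000 ≈ 1582.500 → 1582.5 mm.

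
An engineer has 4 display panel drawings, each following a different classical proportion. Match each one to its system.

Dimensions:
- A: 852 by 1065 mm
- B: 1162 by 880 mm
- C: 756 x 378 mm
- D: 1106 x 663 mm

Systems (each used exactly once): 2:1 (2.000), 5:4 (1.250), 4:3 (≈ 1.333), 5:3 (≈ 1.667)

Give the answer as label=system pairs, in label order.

A=5:4, B=4:3, C=2:1, D=5:3

Ratios: A ≈ 1.250; B ≈ 1.320; C ≈ 2.000; D ≈ 1.668.
Targets: 2:1 ≈ 2.000; 5:4 ≈ 1.250; 4:3 ≈ 1.333; 5:3 ≈ 1.667.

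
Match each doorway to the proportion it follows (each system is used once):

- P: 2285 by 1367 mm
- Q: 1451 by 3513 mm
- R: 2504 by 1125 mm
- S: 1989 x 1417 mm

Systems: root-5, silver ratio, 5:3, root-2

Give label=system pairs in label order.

P=5:3, Q=silver ratio, R=root-5, S=root-2

P = 2285/1367 ≈ 1.672 → 5:3 (1.667)
Q = 3513/1451 ≈ 2.421 → silver ratio (2.414)
R = 2504/1125 ≈ 2.226 → root-5 (2.236)
S = 1989/1417 ≈ 1.404 → root-2 (1.414)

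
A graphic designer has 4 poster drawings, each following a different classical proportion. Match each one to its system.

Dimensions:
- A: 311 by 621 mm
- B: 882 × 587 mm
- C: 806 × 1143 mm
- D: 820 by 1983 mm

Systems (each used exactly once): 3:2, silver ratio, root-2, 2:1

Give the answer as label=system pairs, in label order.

A=2:1, B=3:2, C=root-2, D=silver ratio

A = 621/311 ≈ 1.997 → 2:1 (2.000)
B = 882/587 ≈ 1.503 → 3:2 (1.500)
C = 1143/806 ≈ 1.418 → root-2 (1.414)
D = 1983/820 ≈ 2.418 → silver ratio (2.414)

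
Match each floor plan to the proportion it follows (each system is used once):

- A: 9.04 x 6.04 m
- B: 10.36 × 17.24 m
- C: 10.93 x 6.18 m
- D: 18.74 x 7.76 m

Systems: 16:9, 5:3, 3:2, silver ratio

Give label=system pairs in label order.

A = 9.04/6.04 ≈ 1.497 → 3:2 (1.500)
B = 17.24/10.36 ≈ 1.664 → 5:3 (1.667)
C = 10.93/6.18 ≈ 1.769 → 16:9 (1.778)
D = 18.74/7.76 ≈ 2.415 → silver ratio (2.414)

A=3:2, B=5:3, C=16:9, D=silver ratio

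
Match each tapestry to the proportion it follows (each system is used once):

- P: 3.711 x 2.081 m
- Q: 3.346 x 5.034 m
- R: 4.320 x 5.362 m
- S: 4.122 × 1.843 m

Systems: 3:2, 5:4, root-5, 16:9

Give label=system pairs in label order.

P=16:9, Q=3:2, R=5:4, S=root-5

Ratios: P ≈ 1.783; Q ≈ 1.504; R ≈ 1.241; S ≈ 2.237.
Targets: 3:2 ≈ 1.500; 5:4 ≈ 1.250; root-5 ≈ 2.236; 16:9 ≈ 1.778.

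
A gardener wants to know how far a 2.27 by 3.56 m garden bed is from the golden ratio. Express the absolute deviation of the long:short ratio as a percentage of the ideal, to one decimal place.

Ratio = 3.56 / 2.27 ≈ 1.5683.
Ideal golden ratio ≈ 1.6180. |1.5683 − 1.6180| / 1.6180 ≈ 3.07% → 3.1%.

3.1%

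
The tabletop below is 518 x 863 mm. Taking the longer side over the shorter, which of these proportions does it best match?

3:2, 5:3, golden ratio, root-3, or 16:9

863/518 ≈ 1.666. Nearest candidates are 5:3 (1.667, off by 0.001) and golden ratio (1.618, off by 0.048).

5:3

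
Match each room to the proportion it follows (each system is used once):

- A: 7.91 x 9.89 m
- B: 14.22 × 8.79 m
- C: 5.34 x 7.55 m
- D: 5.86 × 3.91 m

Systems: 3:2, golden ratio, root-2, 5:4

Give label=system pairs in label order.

A=5:4, B=golden ratio, C=root-2, D=3:2

A = 9.89/7.91 ≈ 1.250 → 5:4 (1.250)
B = 14.22/8.79 ≈ 1.618 → golden ratio (1.618)
C = 7.55/5.34 ≈ 1.414 → root-2 (1.414)
D = 5.86/3.91 ≈ 1.499 → 3:2 (1.500)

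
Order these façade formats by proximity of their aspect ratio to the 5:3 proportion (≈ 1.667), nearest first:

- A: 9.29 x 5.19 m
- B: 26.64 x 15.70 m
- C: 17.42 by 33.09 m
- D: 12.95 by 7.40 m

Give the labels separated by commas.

A: 9.29/5.19 ≈ 1.790 → |1.790 − 1.667| = 0.123
B: 26.64/15.70 ≈ 1.697 → |1.697 − 1.667| = 0.030
C: 33.09/17.42 ≈ 1.900 → |1.900 − 1.667| = 0.233
D: 12.95/7.40 ≈ 1.750 → |1.750 − 1.667| = 0.083

B, D, A, C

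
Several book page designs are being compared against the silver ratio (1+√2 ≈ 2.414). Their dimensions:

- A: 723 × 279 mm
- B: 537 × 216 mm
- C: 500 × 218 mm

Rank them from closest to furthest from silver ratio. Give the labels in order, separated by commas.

Ratios: A = 723 / 279 ≈ 2.591; B = 537 / 216 ≈ 2.486; C = 500 / 218 ≈ 2.294.
|Δ from 2.414|: A 0.177; B 0.072; C 0.120.

B, C, A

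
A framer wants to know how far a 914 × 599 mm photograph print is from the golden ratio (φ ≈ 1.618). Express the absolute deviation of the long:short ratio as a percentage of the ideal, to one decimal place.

5.7%

Ratio = 914 / 599 ≈ 1.5259.
Ideal golden ratio ≈ 1.6180. |1.5259 − 1.6180| / 1.6180 ≈ 5.69% → 5.7%.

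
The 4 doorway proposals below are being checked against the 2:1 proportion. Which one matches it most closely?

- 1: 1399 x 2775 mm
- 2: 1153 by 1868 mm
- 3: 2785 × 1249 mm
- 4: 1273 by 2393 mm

1

Ratios (long/short): 1 ≈ 1.984; 2 ≈ 1.620; 3 ≈ 2.230; 4 ≈ 1.880.
2:1 ≈ 2.000; option 1 is nearest (Δ 0.016).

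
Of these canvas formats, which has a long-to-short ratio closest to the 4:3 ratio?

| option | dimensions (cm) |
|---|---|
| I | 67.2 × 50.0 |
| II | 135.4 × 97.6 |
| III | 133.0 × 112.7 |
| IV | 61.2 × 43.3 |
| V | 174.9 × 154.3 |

Target 4:3 ≈ 1.333.
I: 1.344 (Δ0.011)  II: 1.387 (Δ0.054)  III: 1.180 (Δ0.153)  IV: 1.413 (Δ0.080)  V: 1.134 (Δ0.199)

I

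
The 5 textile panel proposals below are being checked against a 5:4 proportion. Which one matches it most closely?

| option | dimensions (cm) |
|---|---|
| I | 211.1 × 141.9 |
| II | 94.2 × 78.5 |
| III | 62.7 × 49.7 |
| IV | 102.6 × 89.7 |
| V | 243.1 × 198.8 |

III

Target 5:4 ≈ 1.250.
I: 1.488 (Δ0.238)  II: 1.200 (Δ0.050)  III: 1.262 (Δ0.012)  IV: 1.144 (Δ0.106)  V: 1.223 (Δ0.027)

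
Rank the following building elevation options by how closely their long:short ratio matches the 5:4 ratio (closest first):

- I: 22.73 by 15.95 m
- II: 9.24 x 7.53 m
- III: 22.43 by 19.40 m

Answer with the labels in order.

II, III, I

I: 22.73/15.95 ≈ 1.425 → |1.425 − 1.250| = 0.175
II: 9.24/7.53 ≈ 1.227 → |1.227 − 1.250| = 0.023
III: 22.43/19.40 ≈ 1.156 → |1.156 − 1.250| = 0.094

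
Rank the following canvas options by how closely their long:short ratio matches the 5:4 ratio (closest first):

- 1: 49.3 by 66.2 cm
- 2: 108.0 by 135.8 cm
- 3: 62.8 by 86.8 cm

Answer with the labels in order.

1: 66.2/49.3 ≈ 1.343 → |1.343 − 1.250| = 0.093
2: 135.8/108.0 ≈ 1.257 → |1.257 − 1.250| = 0.007
3: 86.8/62.8 ≈ 1.382 → |1.382 − 1.250| = 0.132

2, 1, 3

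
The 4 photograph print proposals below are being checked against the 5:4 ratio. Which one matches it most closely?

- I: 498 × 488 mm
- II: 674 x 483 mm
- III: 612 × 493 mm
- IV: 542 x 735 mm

III

Target 5:4 ≈ 1.250.
I: 1.020 (Δ0.230)  II: 1.395 (Δ0.145)  III: 1.241 (Δ0.009)  IV: 1.356 (Δ0.106)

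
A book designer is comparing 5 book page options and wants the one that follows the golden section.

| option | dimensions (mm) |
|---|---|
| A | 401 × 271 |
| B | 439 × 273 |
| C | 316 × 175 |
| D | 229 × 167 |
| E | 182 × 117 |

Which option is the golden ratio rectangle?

Target golden ratio ≈ 1.618.
A: 1.480 (Δ0.138)  B: 1.608 (Δ0.010)  C: 1.806 (Δ0.188)  D: 1.371 (Δ0.247)  E: 1.556 (Δ0.062)

B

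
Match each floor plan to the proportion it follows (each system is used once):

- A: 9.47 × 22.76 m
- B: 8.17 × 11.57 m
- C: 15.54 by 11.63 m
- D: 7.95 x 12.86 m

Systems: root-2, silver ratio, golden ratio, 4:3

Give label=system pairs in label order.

Ratios: A ≈ 2.403; B ≈ 1.416; C ≈ 1.336; D ≈ 1.618.
Targets: root-2 ≈ 1.414; silver ratio ≈ 2.414; golden ratio ≈ 1.618; 4:3 ≈ 1.333.

A=silver ratio, B=root-2, C=4:3, D=golden ratio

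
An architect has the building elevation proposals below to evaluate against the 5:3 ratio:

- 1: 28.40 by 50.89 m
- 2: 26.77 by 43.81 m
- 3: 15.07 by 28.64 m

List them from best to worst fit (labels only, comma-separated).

2, 1, 3

1: 50.89/28.40 ≈ 1.792 → |1.792 − 1.667| = 0.125
2: 43.81/26.77 ≈ 1.637 → |1.637 − 1.667| = 0.030
3: 28.64/15.07 ≈ 1.900 → |1.900 − 1.667| = 0.233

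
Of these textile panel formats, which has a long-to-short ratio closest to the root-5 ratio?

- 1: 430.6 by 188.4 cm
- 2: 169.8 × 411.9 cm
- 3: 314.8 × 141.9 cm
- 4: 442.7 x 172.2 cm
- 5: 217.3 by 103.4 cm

Ratios (long/short): 1 ≈ 2.286; 2 ≈ 2.426; 3 ≈ 2.218; 4 ≈ 2.571; 5 ≈ 2.102.
root-5 ≈ 2.236; option 3 is nearest (Δ 0.018).

3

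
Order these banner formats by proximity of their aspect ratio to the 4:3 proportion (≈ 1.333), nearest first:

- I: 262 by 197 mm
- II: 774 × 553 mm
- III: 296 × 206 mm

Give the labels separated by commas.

I, II, III

I: 262/197 ≈ 1.330 → |1.330 − 1.333| = 0.003
II: 774/553 ≈ 1.400 → |1.400 − 1.333| = 0.067
III: 296/206 ≈ 1.437 → |1.437 − 1.333| = 0.104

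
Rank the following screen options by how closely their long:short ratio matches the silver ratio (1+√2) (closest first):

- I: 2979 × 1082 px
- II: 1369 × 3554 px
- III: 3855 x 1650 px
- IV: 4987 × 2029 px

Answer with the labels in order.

Ratios: I = 2979 / 1082 ≈ 2.753; II = 3554 / 1369 ≈ 2.596; III = 3855 / 1650 ≈ 2.336; IV = 4987 / 2029 ≈ 2.458.
|Δ from 2.414|: I 0.339; II 0.182; III 0.078; IV 0.044.

IV, III, II, I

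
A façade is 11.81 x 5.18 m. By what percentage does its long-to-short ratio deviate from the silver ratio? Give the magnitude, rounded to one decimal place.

5.6%

Ratio = 11.81 / 5.18 ≈ 2.2799.
Ideal silver ratio ≈ 2.4142. |2.2799 − 2.4142| / 2.4142 ≈ 5.56% → 5.6%.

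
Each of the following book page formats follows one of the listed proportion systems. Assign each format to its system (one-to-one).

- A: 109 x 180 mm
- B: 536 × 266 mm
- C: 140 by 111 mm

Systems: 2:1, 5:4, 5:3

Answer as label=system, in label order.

A = 180/109 ≈ 1.651 → 5:3 (1.667)
B = 536/266 ≈ 2.015 → 2:1 (2.000)
C = 140/111 ≈ 1.261 → 5:4 (1.250)

A=5:3, B=2:1, C=5:4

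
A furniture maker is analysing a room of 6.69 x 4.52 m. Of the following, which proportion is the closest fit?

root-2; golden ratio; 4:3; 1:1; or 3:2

3:2

6.69/4.52 ≈ 1.480. Nearest candidates are 3:2 (1.500, off by 0.020) and root-2 (1.414, off by 0.066).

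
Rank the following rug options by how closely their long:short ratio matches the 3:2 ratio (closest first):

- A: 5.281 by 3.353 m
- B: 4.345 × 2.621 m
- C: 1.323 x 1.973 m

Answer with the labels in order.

A: 5.281/3.353 ≈ 1.575 → |1.575 − 1.500| = 0.075
B: 4.345/2.621 ≈ 1.658 → |1.658 − 1.500| = 0.158
C: 1.973/1.323 ≈ 1.491 → |1.491 − 1.500| = 0.009

C, A, B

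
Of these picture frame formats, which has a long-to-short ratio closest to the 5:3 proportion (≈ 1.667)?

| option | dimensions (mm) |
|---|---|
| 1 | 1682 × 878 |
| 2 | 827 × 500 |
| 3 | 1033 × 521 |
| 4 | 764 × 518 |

2

Target 5:3 ≈ 1.667.
1: 1.916 (Δ0.249)  2: 1.654 (Δ0.013)  3: 1.983 (Δ0.316)  4: 1.475 (Δ0.192)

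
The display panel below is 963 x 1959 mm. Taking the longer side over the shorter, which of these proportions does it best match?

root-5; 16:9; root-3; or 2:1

1959/963 ≈ 2.034. Nearest candidates are 2:1 (2.000, off by 0.034) and root-5 (2.236, off by 0.202).

2:1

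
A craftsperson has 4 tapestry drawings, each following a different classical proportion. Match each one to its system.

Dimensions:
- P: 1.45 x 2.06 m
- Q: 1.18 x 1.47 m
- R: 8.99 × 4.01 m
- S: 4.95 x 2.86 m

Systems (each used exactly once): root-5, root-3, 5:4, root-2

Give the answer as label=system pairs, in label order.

P = 2.06/1.45 ≈ 1.421 → root-2 (1.414)
Q = 1.47/1.18 ≈ 1.246 → 5:4 (1.250)
R = 8.99/4.01 ≈ 2.242 → root-5 (2.236)
S = 4.95/2.86 ≈ 1.731 → root-3 (1.732)

P=root-2, Q=5:4, R=root-5, S=root-3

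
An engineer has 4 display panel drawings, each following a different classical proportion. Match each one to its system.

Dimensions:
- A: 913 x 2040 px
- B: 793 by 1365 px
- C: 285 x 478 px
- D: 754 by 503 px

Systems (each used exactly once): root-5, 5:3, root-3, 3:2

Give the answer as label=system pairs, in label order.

A = 2040/913 ≈ 2.234 → root-5 (2.236)
B = 1365/793 ≈ 1.721 → root-3 (1.732)
C = 478/285 ≈ 1.677 → 5:3 (1.667)
D = 754/503 ≈ 1.499 → 3:2 (1.500)

A=root-5, B=root-3, C=5:3, D=3:2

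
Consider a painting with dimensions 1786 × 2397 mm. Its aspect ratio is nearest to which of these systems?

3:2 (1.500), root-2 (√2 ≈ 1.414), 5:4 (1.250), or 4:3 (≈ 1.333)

Ratio = 2397 / 1786 ≈ 1.342.
Distances: 3:2 1.500 (Δ 0.158); root-2 1.414 (Δ 0.072); 5:4 1.250 (Δ 0.092); 4:3 1.333 (Δ 0.009).

4:3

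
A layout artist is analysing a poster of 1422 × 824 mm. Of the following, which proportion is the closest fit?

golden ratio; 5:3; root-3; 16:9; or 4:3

root-3

1422/824 ≈ 1.726. Nearest candidates are root-3 (1.732, off by 0.006) and 16:9 (1.778, off by 0.052).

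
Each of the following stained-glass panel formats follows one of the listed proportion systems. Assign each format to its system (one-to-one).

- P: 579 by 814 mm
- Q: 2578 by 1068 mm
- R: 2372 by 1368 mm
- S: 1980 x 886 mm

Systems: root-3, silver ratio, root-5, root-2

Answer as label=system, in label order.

Ratios: P ≈ 1.406; Q ≈ 2.414; R ≈ 1.734; S ≈ 2.235.
Targets: root-3 ≈ 1.732; silver ratio ≈ 2.414; root-5 ≈ 2.236; root-2 ≈ 1.414.

P=root-2, Q=silver ratio, R=root-3, S=root-5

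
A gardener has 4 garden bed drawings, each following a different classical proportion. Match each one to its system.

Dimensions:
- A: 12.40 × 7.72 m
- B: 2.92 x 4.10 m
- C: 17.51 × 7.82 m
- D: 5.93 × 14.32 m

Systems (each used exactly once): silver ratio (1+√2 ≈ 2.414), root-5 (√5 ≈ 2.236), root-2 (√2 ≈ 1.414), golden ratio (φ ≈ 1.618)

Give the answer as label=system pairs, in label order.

A = 12.40/7.72 ≈ 1.606 → golden ratio (1.618)
B = 4.10/2.92 ≈ 1.404 → root-2 (1.414)
C = 17.51/7.82 ≈ 2.239 → root-5 (2.236)
D = 14.32/5.93 ≈ 2.415 → silver ratio (2.414)

A=golden ratio, B=root-2, C=root-5, D=silver ratio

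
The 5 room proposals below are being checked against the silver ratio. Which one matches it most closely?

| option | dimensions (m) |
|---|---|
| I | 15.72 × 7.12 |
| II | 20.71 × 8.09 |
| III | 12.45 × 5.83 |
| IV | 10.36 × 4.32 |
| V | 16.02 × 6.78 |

IV

Ratios (long/short): I ≈ 2.208; II ≈ 2.560; III ≈ 2.136; IV ≈ 2.398; V ≈ 2.363.
silver ratio ≈ 2.414; option IV is nearest (Δ 0.016).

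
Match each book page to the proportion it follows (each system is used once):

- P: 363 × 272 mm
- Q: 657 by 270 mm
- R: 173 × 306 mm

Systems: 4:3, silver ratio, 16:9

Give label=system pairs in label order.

P=4:3, Q=silver ratio, R=16:9

P = 363/272 ≈ 1.335 → 4:3 (1.333)
Q = 657/270 ≈ 2.433 → silver ratio (2.414)
R = 306/173 ≈ 1.769 → 16:9 (1.778)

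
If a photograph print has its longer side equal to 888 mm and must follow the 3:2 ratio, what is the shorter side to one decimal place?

592.0 mm

3:2 = 1.50000.
Shorter side = 888 ÷ 1.50000 ≈ 592.000 → 592.0 mm.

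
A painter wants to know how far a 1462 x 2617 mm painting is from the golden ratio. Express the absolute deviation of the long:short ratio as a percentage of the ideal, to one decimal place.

Ratio = 2617 / 1462 ≈ 1.7900.
Ideal golden ratio ≈ 1.6180. |1.7900 − 1.6180| / 1.6180 ≈ 10.63% → 10.6%.

10.6%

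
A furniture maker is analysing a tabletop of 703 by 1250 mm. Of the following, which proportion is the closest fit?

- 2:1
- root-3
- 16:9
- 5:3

16:9

Ratio = 1250 / 703 ≈ 1.778.
Distances: 2:1 2.000 (Δ 0.222); root-3 1.732 (Δ 0.046); 16:9 1.778 (Δ 0.000); 5:3 1.667 (Δ 0.111).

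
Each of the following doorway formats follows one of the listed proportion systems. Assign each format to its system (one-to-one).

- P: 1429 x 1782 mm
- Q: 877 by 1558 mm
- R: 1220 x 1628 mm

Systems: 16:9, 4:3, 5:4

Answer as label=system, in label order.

P=5:4, Q=16:9, R=4:3

P = 1782/1429 ≈ 1.247 → 5:4 (1.250)
Q = 1558/877 ≈ 1.777 → 16:9 (1.778)
R = 1628/1220 ≈ 1.334 → 4:3 (1.333)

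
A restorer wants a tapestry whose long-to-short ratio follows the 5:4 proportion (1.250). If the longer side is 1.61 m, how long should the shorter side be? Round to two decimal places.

5:4 = 1.25000.
Shorter side = 1.61 ÷ 1.25000 ≈ 1.2880 → 1.29 m.

1.29 m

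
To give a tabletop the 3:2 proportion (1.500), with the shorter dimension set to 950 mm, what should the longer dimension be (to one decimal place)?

1425.0 mm

3:2 = 1.50000.
Longer side = 950 × 1.50000 ≈ 1425.000 → 1425.0 mm.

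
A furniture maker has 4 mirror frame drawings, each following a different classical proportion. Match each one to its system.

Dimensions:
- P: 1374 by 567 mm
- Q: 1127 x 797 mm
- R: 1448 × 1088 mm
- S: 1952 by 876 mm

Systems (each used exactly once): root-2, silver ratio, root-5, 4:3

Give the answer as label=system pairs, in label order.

P = 1374/567 ≈ 2.423 → silver ratio (2.414)
Q = 1127/797 ≈ 1.414 → root-2 (1.414)
R = 1448/1088 ≈ 1.331 → 4:3 (1.333)
S = 1952/876 ≈ 2.228 → root-5 (2.236)

P=silver ratio, Q=root-2, R=4:3, S=root-5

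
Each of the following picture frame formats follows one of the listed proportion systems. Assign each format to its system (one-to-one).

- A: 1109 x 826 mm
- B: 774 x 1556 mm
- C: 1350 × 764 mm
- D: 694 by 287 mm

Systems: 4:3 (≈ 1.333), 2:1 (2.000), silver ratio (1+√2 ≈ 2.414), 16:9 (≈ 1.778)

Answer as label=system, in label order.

A=4:3, B=2:1, C=16:9, D=silver ratio

A = 1109/826 ≈ 1.343 → 4:3 (1.333)
B = 1556/774 ≈ 2.010 → 2:1 (2.000)
C = 1350/764 ≈ 1.767 → 16:9 (1.778)
D = 694/287 ≈ 2.418 → silver ratio (2.414)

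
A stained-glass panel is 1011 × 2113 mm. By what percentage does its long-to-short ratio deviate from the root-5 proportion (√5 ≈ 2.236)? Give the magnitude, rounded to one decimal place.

Ratio = 2113 / 1011 ≈ 2.0900.
Ideal root-5 ≈ 2.2361. |2.0900 − 2.2361| / 2.2361 ≈ 6.53% → 6.5%.

6.5%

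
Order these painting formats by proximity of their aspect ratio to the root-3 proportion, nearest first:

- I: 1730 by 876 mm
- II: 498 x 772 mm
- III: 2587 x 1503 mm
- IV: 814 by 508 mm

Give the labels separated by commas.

Ratios: I = 1730 / 876 ≈ 1.975; II = 772 / 498 ≈ 1.550; III = 2587 / 1503 ≈ 1.721; IV = 814 / 508 ≈ 1.602.
|Δ from 1.732|: I 0.243; II 0.182; III 0.011; IV 0.130.

III, IV, II, I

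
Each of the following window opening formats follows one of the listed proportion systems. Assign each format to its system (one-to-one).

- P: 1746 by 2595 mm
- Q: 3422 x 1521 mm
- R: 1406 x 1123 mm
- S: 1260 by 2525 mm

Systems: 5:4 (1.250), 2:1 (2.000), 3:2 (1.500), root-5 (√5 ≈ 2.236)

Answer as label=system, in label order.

P=3:2, Q=root-5, R=5:4, S=2:1

Ratios: P ≈ 1.486; Q ≈ 2.250; R ≈ 1.252; S ≈ 2.004.
Targets: 5:4 ≈ 1.250; 2:1 ≈ 2.000; 3:2 ≈ 1.500; root-5 ≈ 2.236.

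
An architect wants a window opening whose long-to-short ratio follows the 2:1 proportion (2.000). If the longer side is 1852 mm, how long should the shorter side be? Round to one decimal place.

926.0 mm

2:1 = 2.00000.
Shorter side = 1852 ÷ 2.00000 ≈ 926.000 → 926.0 mm.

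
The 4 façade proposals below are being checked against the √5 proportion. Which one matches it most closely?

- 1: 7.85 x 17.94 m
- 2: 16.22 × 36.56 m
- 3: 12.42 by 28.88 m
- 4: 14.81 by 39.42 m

2

Ratios (long/short): 1 ≈ 2.285; 2 ≈ 2.254; 3 ≈ 2.325; 4 ≈ 2.662.
root-5 ≈ 2.236; option 2 is nearest (Δ 0.018).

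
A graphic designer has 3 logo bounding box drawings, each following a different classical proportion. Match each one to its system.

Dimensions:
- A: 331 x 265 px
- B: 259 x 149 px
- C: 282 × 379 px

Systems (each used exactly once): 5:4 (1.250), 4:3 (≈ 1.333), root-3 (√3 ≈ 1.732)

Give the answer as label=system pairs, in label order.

Ratios: A ≈ 1.249; B ≈ 1.738; C ≈ 1.344.
Targets: 5:4 ≈ 1.250; 4:3 ≈ 1.333; root-3 ≈ 1.732.

A=5:4, B=root-3, C=4:3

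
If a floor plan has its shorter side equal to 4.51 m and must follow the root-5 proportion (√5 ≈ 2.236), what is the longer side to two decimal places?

root-5 ≈ 2.23607.
Longer side = 4.51 × 2.23607 ≈ 10.0847 → 10.08 m.

10.08 m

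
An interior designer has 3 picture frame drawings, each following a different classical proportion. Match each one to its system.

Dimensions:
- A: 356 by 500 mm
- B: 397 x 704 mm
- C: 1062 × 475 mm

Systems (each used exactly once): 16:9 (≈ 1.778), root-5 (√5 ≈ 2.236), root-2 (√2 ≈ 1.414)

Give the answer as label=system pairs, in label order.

Ratios: A ≈ 1.404; B ≈ 1.773; C ≈ 2.236.
Targets: 16:9 ≈ 1.778; root-5 ≈ 2.236; root-2 ≈ 1.414.

A=root-2, B=16:9, C=root-5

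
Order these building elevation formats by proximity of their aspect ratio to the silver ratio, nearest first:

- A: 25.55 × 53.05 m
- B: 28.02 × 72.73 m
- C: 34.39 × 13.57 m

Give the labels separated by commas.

C, B, A

A: 53.05/25.55 ≈ 2.076 → |2.076 − 2.414| = 0.338
B: 72.73/28.02 ≈ 2.596 → |2.596 − 2.414| = 0.182
C: 34.39/13.57 ≈ 2.534 → |2.534 − 2.414| = 0.120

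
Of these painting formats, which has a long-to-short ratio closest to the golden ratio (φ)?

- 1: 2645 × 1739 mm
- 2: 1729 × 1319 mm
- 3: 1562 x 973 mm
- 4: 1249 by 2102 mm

Ratios (long/short): 1 ≈ 1.521; 2 ≈ 1.311; 3 ≈ 1.605; 4 ≈ 1.683.
golden ratio ≈ 1.618; option 3 is nearest (Δ 0.013).

3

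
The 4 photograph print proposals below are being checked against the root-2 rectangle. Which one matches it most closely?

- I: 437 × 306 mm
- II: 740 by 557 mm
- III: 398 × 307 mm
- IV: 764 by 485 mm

I

Target root-2 ≈ 1.414.
I: 1.428 (Δ0.014)  II: 1.329 (Δ0.085)  III: 1.296 (Δ0.118)  IV: 1.575 (Δ0.161)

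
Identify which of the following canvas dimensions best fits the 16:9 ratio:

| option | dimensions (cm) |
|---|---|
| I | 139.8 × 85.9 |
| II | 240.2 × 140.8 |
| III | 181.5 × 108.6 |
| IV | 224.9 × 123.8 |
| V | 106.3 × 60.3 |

V

Target 16:9 ≈ 1.778.
I: 1.627 (Δ0.151)  II: 1.706 (Δ0.072)  III: 1.671 (Δ0.107)  IV: 1.817 (Δ0.039)  V: 1.763 (Δ0.015)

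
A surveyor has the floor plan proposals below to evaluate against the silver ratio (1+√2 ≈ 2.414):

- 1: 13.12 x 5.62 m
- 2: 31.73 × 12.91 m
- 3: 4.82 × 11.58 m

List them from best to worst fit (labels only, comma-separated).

1: 13.12/5.62 ≈ 2.335 → |2.335 − 2.414| = 0.079
2: 31.73/12.91 ≈ 2.458 → |2.458 − 2.414| = 0.044
3: 11.58/4.82 ≈ 2.402 → |2.402 − 2.414| = 0.012

3, 2, 1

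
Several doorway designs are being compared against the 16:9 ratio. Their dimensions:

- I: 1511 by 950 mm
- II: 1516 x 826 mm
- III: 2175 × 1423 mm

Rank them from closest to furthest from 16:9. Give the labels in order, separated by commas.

Ratios: I = 1511 / 950 ≈ 1.591; II = 1516 / 826 ≈ 1.835; III = 2175 / 1423 ≈ 1.528.
|Δ from 1.778|: I 0.187; II 0.057; III 0.250.

II, I, III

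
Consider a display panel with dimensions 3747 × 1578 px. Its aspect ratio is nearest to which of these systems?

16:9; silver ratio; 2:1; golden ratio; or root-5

silver ratio

Ratio = 3747 / 1578 ≈ 2.375.
Distances: 16:9 1.778 (Δ 0.597); silver ratio 2.414 (Δ 0.039); 2:1 2.000 (Δ 0.375); golden ratio 1.618 (Δ 0.757); root-5 2.236 (Δ 0.139).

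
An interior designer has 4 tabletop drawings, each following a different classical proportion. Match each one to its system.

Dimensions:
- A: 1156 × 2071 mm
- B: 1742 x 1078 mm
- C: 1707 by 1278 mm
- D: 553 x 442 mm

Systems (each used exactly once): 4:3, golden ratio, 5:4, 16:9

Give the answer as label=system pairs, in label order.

Ratios: A ≈ 1.792; B ≈ 1.616; C ≈ 1.336; D ≈ 1.251.
Targets: 4:3 ≈ 1.333; golden ratio ≈ 1.618; 5:4 ≈ 1.250; 16:9 ≈ 1.778.

A=16:9, B=golden ratio, C=4:3, D=5:4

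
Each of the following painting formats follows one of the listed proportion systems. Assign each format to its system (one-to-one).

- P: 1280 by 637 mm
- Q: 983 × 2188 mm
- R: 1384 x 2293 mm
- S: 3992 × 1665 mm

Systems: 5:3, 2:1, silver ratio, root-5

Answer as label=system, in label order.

Ratios: P ≈ 2.009; Q ≈ 2.226; R ≈ 1.657; S ≈ 2.398.
Targets: 5:3 ≈ 1.667; 2:1 ≈ 2.000; silver ratio ≈ 2.414; root-5 ≈ 2.236.

P=2:1, Q=root-5, R=5:3, S=silver ratio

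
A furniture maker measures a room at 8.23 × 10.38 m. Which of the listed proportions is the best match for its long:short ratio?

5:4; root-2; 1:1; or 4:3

10.38/8.23 ≈ 1.261. Nearest candidates are 5:4 (1.250, off by 0.011) and 4:3 (1.333, off by 0.072).

5:4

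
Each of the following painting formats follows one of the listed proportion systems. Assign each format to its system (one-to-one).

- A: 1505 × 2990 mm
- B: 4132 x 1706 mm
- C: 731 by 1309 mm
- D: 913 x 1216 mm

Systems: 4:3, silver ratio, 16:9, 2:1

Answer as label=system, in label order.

A = 2990/1505 ≈ 1.987 → 2:1 (2.000)
B = 4132/1706 ≈ 2.422 → silver ratio (2.414)
C = 1309/731 ≈ 1.791 → 16:9 (1.778)
D = 1216/913 ≈ 1.332 → 4:3 (1.333)

A=2:1, B=silver ratio, C=16:9, D=4:3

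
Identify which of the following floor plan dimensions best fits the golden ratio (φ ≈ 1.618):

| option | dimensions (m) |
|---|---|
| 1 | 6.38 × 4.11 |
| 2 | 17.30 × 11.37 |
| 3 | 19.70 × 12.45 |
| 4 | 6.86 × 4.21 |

4

Target golden ratio ≈ 1.618.
1: 1.552 (Δ0.066)  2: 1.522 (Δ0.096)  3: 1.582 (Δ0.036)  4: 1.629 (Δ0.011)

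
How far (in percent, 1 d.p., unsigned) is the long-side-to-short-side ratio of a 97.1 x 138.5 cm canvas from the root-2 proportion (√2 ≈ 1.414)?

Ratio = 138.5 / 97.1 ≈ 1.4264.
Ideal root-2 ≈ 1.4142. |1.4264 − 1.4142| / 1.4142 ≈ 0.86% → 0.9%.

0.9%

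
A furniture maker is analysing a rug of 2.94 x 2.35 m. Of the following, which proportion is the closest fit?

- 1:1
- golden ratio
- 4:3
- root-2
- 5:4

2.94/2.35 ≈ 1.251. Nearest candidates are 5:4 (1.250, off by 0.001) and 4:3 (1.333, off by 0.082).

5:4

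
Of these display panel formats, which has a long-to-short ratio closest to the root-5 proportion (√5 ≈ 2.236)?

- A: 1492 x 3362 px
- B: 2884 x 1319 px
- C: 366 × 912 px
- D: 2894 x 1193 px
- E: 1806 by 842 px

Target root-5 ≈ 2.236.
A: 2.253 (Δ0.017)  B: 2.187 (Δ0.049)  C: 2.492 (Δ0.256)  D: 2.426 (Δ0.190)  E: 2.145 (Δ0.091)

A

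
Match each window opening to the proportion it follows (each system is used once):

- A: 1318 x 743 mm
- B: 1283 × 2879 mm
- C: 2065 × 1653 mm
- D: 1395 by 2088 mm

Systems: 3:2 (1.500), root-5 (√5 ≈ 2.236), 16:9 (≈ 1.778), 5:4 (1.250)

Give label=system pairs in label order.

A = 1318/743 ≈ 1.774 → 16:9 (1.778)
B = 2879/1283 ≈ 2.244 → root-5 (2.236)
C = 2065/1653 ≈ 1.249 → 5:4 (1.250)
D = 2088/1395 ≈ 1.497 → 3:2 (1.500)

A=16:9, B=root-5, C=5:4, D=3:2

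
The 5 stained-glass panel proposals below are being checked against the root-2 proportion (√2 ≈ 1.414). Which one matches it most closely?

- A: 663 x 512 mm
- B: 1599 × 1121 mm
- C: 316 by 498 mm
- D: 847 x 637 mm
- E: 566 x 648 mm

B

Ratios (long/short): A ≈ 1.295; B ≈ 1.426; C ≈ 1.576; D ≈ 1.330; E ≈ 1.145.
root-2 ≈ 1.414; option B is nearest (Δ 0.012).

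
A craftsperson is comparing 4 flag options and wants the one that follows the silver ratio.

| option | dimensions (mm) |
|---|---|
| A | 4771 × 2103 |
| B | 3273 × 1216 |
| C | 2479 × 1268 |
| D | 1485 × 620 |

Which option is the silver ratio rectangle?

Target silver ratio ≈ 2.414.
A: 2.269 (Δ0.145)  B: 2.692 (Δ0.278)  C: 1.955 (Δ0.459)  D: 2.395 (Δ0.019)

D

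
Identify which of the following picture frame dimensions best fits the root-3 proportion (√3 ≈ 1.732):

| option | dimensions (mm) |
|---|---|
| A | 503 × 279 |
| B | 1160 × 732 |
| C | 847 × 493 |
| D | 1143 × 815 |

C

Target root-3 ≈ 1.732.
A: 1.803 (Δ0.071)  B: 1.585 (Δ0.147)  C: 1.718 (Δ0.014)  D: 1.402 (Δ0.330)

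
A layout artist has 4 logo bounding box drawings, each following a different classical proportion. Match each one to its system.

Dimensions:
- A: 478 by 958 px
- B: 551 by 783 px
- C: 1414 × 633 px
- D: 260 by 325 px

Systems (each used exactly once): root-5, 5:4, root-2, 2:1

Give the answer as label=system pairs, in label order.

A=2:1, B=root-2, C=root-5, D=5:4

A = 958/478 ≈ 2.004 → 2:1 (2.000)
B = 783/551 ≈ 1.421 → root-2 (1.414)
C = 1414/633 ≈ 2.234 → root-5 (2.236)
D = 325/260 ≈ 1.250 → 5:4 (1.250)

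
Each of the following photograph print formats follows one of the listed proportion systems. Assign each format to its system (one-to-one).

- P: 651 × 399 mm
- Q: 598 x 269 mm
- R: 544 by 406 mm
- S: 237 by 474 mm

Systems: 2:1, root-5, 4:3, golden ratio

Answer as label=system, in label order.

Ratios: P ≈ 1.632; Q ≈ 2.223; R ≈ 1.340; S ≈ 2.000.
Targets: 2:1 ≈ 2.000; root-5 ≈ 2.236; 4:3 ≈ 1.333; golden ratio ≈ 1.618.

P=golden ratio, Q=root-5, R=4:3, S=2:1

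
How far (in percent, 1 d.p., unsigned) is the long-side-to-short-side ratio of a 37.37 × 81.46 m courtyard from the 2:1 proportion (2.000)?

9.0%

Ratio = 81.46 / 37.37 ≈ 2.1798.
Ideal 2:1 = 2.0000. |2.1798 − 2.0000| / 2.0000 ≈ 8.99% → 9.0%.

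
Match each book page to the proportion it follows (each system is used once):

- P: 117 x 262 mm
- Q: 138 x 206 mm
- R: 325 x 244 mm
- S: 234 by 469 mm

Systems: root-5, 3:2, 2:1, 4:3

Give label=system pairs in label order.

P=root-5, Q=3:2, R=4:3, S=2:1

P = 262/117 ≈ 2.239 → root-5 (2.236)
Q = 206/138 ≈ 1.493 → 3:2 (1.500)
R = 325/244 ≈ 1.332 → 4:3 (1.333)
S = 469/234 ≈ 2.004 → 2:1 (2.000)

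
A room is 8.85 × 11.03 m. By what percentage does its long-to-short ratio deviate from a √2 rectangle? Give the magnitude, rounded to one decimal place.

11.9%

Ratio = 11.03 / 8.85 ≈ 1.2463.
Ideal root-2 ≈ 1.4142. |1.2463 − 1.4142| / 1.4142 ≈ 11.87% → 11.9%.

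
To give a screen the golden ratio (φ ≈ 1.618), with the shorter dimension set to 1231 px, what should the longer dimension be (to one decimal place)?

golden ratio ≈ 1.61803.
Longer side = 1231 × 1.61803 ≈ 1991.795 → 1991.8 px.

1991.8 px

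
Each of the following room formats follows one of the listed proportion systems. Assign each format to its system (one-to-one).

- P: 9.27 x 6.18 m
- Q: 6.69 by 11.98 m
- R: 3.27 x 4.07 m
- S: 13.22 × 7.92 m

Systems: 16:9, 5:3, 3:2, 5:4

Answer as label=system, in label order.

P=3:2, Q=16:9, R=5:4, S=5:3

Ratios: P ≈ 1.500; Q ≈ 1.791; R ≈ 1.245; S ≈ 1.669.
Targets: 16:9 ≈ 1.778; 5:3 ≈ 1.667; 3:2 ≈ 1.500; 5:4 ≈ 1.250.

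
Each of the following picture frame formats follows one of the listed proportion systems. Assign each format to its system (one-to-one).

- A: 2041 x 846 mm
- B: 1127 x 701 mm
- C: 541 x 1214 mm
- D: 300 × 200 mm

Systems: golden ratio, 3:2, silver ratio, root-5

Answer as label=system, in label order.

A=silver ratio, B=golden ratio, C=root-5, D=3:2

A = 2041/846 ≈ 2.413 → silver ratio (2.414)
B = 1127/701 ≈ 1.608 → golden ratio (1.618)
C = 1214/541 ≈ 2.244 → root-5 (2.236)
D = 300/200 ≈ 1.500 → 3:2 (1.500)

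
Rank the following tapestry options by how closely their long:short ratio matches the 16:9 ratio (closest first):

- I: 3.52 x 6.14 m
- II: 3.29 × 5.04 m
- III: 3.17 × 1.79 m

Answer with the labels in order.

III, I, II

Ratios: I = 6.14 / 3.52 ≈ 1.744; II = 5.04 / 3.29 ≈ 1.532; III = 3.17 / 1.79 ≈ 1.771.
|Δ from 1.778|: I 0.034; II 0.246; III 0.007.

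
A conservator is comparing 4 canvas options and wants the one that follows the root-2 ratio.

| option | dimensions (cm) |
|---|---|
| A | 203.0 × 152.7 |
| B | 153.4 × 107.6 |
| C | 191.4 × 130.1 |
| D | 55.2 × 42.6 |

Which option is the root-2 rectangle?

B

Target root-2 ≈ 1.414.
A: 1.329 (Δ0.085)  B: 1.426 (Δ0.012)  C: 1.471 (Δ0.057)  D: 1.296 (Δ0.118)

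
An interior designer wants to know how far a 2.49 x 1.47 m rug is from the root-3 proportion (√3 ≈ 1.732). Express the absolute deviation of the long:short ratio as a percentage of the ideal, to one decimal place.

2.2%

Ratio = 2.49 / 1.47 ≈ 1.6939.
Ideal root-3 ≈ 1.7321. |1.6939 − 1.7321| / 1.7321 ≈ 2.21% → 2.2%.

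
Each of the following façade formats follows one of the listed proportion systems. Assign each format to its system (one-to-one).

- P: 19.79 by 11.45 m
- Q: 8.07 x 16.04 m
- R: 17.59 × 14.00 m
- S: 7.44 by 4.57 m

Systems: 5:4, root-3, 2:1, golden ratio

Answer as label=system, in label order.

P = 19.79/11.45 ≈ 1.728 → root-3 (1.732)
Q = 16.04/8.07 ≈ 1.988 → 2:1 (2.000)
R = 17.59/14.00 ≈ 1.256 → 5:4 (1.250)
S = 7.44/4.57 ≈ 1.628 → golden ratio (1.618)

P=root-3, Q=2:1, R=5:4, S=golden ratio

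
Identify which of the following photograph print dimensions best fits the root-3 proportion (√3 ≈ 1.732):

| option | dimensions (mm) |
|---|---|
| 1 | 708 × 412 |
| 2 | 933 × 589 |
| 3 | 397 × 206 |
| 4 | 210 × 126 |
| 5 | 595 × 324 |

1

Target root-3 ≈ 1.732.
1: 1.718 (Δ0.014)  2: 1.584 (Δ0.148)  3: 1.927 (Δ0.195)  4: 1.667 (Δ0.065)  5: 1.836 (Δ0.104)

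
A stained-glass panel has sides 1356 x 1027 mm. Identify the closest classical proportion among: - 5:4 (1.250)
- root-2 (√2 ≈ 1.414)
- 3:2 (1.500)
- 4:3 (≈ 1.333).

4:3

1356/1027 ≈ 1.320. Nearest candidates are 4:3 (1.333, off by 0.013) and 5:4 (1.250, off by 0.070).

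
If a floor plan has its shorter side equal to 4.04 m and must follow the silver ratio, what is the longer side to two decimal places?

silver ratio ≈ 2.41421.
Longer side = 4.04 × 2.41421 ≈ 9.7534 → 9.75 m.

9.75 m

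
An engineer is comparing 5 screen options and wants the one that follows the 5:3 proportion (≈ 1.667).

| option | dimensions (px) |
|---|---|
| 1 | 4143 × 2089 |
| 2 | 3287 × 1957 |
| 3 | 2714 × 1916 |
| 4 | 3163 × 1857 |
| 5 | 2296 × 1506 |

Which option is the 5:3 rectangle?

Target 5:3 ≈ 1.667.
1: 1.983 (Δ0.316)  2: 1.680 (Δ0.013)  3: 1.416 (Δ0.251)  4: 1.703 (Δ0.036)  5: 1.525 (Δ0.142)

2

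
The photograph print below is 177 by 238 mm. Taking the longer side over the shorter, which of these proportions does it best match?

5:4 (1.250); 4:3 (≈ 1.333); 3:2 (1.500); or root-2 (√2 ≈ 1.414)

238/177 ≈ 1.345. Nearest candidates are 4:3 (1.333, off by 0.012) and root-2 (1.414, off by 0.069).

4:3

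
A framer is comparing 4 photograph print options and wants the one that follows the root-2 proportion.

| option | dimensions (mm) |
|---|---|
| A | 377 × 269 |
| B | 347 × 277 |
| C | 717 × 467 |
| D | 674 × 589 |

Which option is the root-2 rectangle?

Ratios (long/short): A ≈ 1.401; B ≈ 1.253; C ≈ 1.535; D ≈ 1.144.
root-2 ≈ 1.414; option A is nearest (Δ 0.013).

A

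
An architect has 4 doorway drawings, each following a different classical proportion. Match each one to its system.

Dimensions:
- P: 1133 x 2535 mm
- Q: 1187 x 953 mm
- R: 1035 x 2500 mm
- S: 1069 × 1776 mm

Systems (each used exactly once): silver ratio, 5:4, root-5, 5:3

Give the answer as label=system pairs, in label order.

P=root-5, Q=5:4, R=silver ratio, S=5:3

P = 2535/1133 ≈ 2.237 → root-5 (2.236)
Q = 1187/953 ≈ 1.246 → 5:4 (1.250)
R = 2500/1035 ≈ 2.415 → silver ratio (2.414)
S = 1776/1069 ≈ 1.661 → 5:3 (1.667)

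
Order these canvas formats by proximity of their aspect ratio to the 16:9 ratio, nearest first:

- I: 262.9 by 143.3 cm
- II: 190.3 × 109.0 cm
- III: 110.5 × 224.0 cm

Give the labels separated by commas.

II, I, III

Ratios: I = 262.9 / 143.3 ≈ 1.835; II = 190.3 / 109.0 ≈ 1.746; III = 224.0 / 110.5 ≈ 2.027.
|Δ from 1.778|: I 0.057; II 0.032; III 0.249.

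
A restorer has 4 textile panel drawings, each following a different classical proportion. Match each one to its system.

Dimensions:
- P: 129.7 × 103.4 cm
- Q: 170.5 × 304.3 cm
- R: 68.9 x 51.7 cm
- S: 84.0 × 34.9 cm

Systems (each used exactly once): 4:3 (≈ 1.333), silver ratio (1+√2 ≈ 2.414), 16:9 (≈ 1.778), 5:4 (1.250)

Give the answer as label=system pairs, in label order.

P = 129.7/103.4 ≈ 1.254 → 5:4 (1.250)
Q = 304.3/170.5 ≈ 1.785 → 16:9 (1.778)
R = 68.9/51.7 ≈ 1.333 → 4:3 (1.333)
S = 84.0/34.9 ≈ 2.407 → silver ratio (2.414)

P=5:4, Q=16:9, R=4:3, S=silver ratio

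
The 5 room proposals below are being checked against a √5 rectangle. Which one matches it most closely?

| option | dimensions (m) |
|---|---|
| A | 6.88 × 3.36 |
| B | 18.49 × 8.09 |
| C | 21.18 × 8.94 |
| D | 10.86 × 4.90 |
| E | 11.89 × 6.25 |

Target root-5 ≈ 2.236.
A: 2.048 (Δ0.188)  B: 2.286 (Δ0.050)  C: 2.369 (Δ0.133)  D: 2.216 (Δ0.020)  E: 1.902 (Δ0.334)

D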